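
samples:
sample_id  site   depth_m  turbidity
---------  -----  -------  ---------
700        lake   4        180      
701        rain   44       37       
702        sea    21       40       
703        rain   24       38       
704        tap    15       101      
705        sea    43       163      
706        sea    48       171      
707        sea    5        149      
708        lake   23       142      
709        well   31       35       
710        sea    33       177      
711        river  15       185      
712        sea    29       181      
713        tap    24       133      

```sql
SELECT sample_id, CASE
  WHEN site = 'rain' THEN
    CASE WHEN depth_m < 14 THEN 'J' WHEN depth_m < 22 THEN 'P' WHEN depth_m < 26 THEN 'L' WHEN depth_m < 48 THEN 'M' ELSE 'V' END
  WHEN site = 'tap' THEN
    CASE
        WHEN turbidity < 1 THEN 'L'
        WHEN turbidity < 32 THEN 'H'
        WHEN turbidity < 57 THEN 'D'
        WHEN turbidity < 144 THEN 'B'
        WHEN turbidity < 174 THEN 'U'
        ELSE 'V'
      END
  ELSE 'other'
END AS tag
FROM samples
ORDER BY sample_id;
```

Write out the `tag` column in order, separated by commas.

sample_id=700: site='lake' → outer ELSE → other
sample_id=701: site='rain' → inner[depth_m < 48] → M
sample_id=702: site='sea' → outer ELSE → other
sample_id=703: site='rain' → inner[depth_m < 26] → L
sample_id=704: site='tap' → inner[turbidity < 144] → B
sample_id=705: site='sea' → outer ELSE → other
sample_id=706: site='sea' → outer ELSE → other
sample_id=707: site='sea' → outer ELSE → other
sample_id=708: site='lake' → outer ELSE → other
sample_id=709: site='well' → outer ELSE → other
sample_id=710: site='sea' → outer ELSE → other
sample_id=711: site='river' → outer ELSE → other
sample_id=712: site='sea' → outer ELSE → other
sample_id=713: site='tap' → inner[turbidity < 144] → B

other, M, other, L, B, other, other, other, other, other, other, other, other, B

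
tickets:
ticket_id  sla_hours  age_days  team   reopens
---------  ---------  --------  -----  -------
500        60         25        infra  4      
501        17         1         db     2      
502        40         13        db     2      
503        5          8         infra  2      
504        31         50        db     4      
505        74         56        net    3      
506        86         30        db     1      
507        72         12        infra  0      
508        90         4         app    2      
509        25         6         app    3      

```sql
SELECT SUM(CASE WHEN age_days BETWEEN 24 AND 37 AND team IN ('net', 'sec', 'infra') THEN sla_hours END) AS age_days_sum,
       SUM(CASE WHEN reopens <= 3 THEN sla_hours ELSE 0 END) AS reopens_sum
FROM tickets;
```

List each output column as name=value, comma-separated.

[age_days_sum: age_days BETWEEN 24 AND 37 AND team IN ('net', 'sec', 'infra')]
ticket_id=500: ✓ → 60
ticket_id=501: ✗
ticket_id=502: ✗
ticket_id=503: ✗
ticket_id=504: ✗
ticket_id=505: ✗
ticket_id=506: ✗
ticket_id=507: ✗
ticket_id=508: ✗
ticket_id=509: ✗
age_days_sum = 60
—
[reopens_sum: reopens <= 3]
ticket_id=500: ✗
ticket_id=501: ✓ → 17
ticket_id=502: ✓ → 40
ticket_id=503: ✓ → 5
ticket_id=504: ✗
ticket_id=505: ✓ → 74
ticket_id=506: ✓ → 86
ticket_id=507: ✓ → 72
ticket_id=508: ✓ → 90
ticket_id=509: ✓ → 25
reopens_sum = 17 + 40 + 5 + 74 + 86 + 72 + 90 + 25 = 409

age_days_sum=60, reopens_sum=409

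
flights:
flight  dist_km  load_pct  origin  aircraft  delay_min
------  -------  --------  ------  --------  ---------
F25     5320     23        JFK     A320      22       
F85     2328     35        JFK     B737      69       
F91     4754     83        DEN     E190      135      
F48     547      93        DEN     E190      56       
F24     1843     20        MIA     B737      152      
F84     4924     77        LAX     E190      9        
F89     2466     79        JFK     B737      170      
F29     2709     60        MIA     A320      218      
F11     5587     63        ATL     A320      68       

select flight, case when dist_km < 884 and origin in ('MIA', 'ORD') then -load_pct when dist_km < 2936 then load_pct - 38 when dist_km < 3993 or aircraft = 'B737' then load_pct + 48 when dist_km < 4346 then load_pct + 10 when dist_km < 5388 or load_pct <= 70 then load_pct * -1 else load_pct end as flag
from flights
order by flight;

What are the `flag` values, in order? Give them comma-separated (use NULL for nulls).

flight=F11: dist_km < 5388 or load_pct <= 70 → -63
flight=F24: dist_km < 2936 → -18
flight=F25: dist_km < 5388 or load_pct <= 70 → -23
flight=F29: dist_km < 2936 → 22
flight=F48: dist_km < 2936 → 55
flight=F84: dist_km < 5388 or load_pct <= 70 → -77
flight=F85: dist_km < 2936 → -3
flight=F89: dist_km < 2936 → 41
flight=F91: dist_km < 5388 or load_pct <= 70 → -83

-63, -18, -23, 22, 55, -77, -3, 41, -83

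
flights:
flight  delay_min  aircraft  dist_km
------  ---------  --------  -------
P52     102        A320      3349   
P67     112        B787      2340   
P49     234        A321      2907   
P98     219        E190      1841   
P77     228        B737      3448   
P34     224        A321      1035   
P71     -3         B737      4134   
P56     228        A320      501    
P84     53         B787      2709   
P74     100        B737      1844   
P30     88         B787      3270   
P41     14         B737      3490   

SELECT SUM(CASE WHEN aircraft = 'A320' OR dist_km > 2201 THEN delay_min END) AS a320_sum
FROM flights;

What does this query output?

flight=P52: ✓ → 102
flight=P67: ✓ → 112
flight=P49: ✓ → 234
flight=P98: ✗
flight=P77: ✓ → 228
flight=P34: ✗
flight=P71: ✓ → -3
flight=P56: ✓ → 228
flight=P84: ✓ → 53
flight=P74: ✗
flight=P30: ✓ → 88
flight=P41: ✓ → 14
a320_sum = 102 + 112 + 234 + 228 + -3 + 228 + 53 + 88 + 14 = 1056

1056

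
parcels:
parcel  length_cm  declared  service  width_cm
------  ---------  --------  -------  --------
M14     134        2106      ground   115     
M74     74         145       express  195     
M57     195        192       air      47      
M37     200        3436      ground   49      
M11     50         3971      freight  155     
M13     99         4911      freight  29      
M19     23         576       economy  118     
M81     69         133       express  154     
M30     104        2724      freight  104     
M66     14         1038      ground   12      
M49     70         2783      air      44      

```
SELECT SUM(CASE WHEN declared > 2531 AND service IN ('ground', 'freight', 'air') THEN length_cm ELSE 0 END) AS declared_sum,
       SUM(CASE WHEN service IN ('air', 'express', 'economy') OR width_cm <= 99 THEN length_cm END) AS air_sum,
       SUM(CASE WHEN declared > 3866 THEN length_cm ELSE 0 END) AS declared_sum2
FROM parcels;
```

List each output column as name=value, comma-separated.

declared_sum=523, air_sum=744, declared_sum2=149

[declared_sum: declared > 2531 AND service IN ('ground', 'freight', 'air')]
parcel=M14: ✗
parcel=M74: ✗
parcel=M57: ✗
parcel=M37: ✓ → 200
parcel=M11: ✓ → 50
parcel=M13: ✓ → 99
parcel=M19: ✗
parcel=M81: ✗
parcel=M30: ✓ → 104
parcel=M66: ✗
parcel=M49: ✓ → 70
declared_sum = 200 + 50 + 99 + 104 + 70 = 523
—
[air_sum: service IN ('air', 'express', 'economy') OR width_cm <= 99]
parcel=M14: ✗
parcel=M74: ✓ → 74
parcel=M57: ✓ → 195
parcel=M37: ✓ → 200
parcel=M11: ✗
parcel=M13: ✓ → 99
parcel=M19: ✓ → 23
parcel=M81: ✓ → 69
parcel=M30: ✗
parcel=M66: ✓ → 14
parcel=M49: ✓ → 70
air_sum = 74 + 195 + 200 + 99 + 23 + 69 + 14 + 70 = 744
—
[declared_sum2: declared > 3866]
parcel=M14: ✗
parcel=M74: ✗
parcel=M57: ✗
parcel=M37: ✗
parcel=M11: ✓ → 50
parcel=M13: ✓ → 99
parcel=M19: ✗
parcel=M81: ✗
parcel=M30: ✗
parcel=M66: ✗
parcel=M49: ✗
declared_sum2 = 50 + 99 = 149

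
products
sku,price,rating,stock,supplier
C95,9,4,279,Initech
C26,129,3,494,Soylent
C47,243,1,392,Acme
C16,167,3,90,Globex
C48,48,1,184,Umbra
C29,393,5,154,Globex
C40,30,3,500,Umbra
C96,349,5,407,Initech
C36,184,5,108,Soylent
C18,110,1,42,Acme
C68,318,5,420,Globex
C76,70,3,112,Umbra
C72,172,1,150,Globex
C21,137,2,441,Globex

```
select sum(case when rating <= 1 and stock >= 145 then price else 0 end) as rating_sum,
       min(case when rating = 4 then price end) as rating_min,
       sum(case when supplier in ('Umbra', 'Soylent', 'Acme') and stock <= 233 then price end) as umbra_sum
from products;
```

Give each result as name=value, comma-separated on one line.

rating_sum=463, rating_min=9, umbra_sum=412

[rating_sum: rating <= 1 and stock >= 145]
sku=C95: ✗
sku=C26: ✗
sku=C47: ✓ → 243
sku=C16: ✗
sku=C48: ✓ → 48
sku=C29: ✗
sku=C40: ✗
sku=C96: ✗
sku=C36: ✗
sku=C18: ✗
sku=C68: ✗
sku=C76: ✗
sku=C72: ✓ → 172
sku=C21: ✗
rating_sum = 243 + 48 + 172 = 463
—
[rating_min: rating = 4]
sku=C95: ✓ → 9
sku=C26: ✗
sku=C47: ✗
sku=C16: ✗
sku=C48: ✗
sku=C29: ✗
sku=C40: ✗
sku=C96: ✗
sku=C36: ✗
sku=C18: ✗
sku=C68: ✗
sku=C76: ✗
sku=C72: ✗
sku=C21: ✗
rating_min = MIN(9) = 9
—
[umbra_sum: supplier in ('Umbra', 'Soylent', 'Acme') and stock <= 233]
sku=C95: ✗
sku=C26: ✗
sku=C47: ✗
sku=C16: ✗
sku=C48: ✓ → 48
sku=C29: ✗
sku=C40: ✗
sku=C96: ✗
sku=C36: ✓ → 184
sku=C18: ✓ → 110
sku=C68: ✗
sku=C76: ✓ → 70
sku=C72: ✗
sku=C21: ✗
umbra_sum = 48 + 184 + 110 + 70 = 412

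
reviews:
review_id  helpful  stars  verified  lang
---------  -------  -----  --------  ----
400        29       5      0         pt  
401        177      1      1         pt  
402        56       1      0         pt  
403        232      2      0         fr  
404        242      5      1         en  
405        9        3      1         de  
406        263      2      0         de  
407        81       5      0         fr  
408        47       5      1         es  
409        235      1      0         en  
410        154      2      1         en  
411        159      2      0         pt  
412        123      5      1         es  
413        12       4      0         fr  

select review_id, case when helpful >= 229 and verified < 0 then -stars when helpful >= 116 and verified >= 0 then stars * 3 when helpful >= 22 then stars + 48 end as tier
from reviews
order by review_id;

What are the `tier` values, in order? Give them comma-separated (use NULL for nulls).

53, 3, 49, 6, 15, NULL, 6, 53, 53, 3, 6, 6, 15, NULL

review_id=400: helpful >= 22 → 53
review_id=401: helpful >= 116 and verified >= 0 → 3
review_id=402: helpful >= 22 → 49
review_id=403: helpful >= 116 and verified >= 0 → 6
review_id=404: helpful >= 116 and verified >= 0 → 15
review_id=405: (no match → NULL) → NULL
review_id=406: helpful >= 116 and verified >= 0 → 6
review_id=407: helpful >= 22 → 53
review_id=408: helpful >= 22 → 53
review_id=409: helpful >= 116 and verified >= 0 → 3
review_id=410: helpful >= 116 and verified >= 0 → 6
review_id=411: helpful >= 116 and verified >= 0 → 6
review_id=412: helpful >= 116 and verified >= 0 → 15
review_id=413: (no match → NULL) → NULL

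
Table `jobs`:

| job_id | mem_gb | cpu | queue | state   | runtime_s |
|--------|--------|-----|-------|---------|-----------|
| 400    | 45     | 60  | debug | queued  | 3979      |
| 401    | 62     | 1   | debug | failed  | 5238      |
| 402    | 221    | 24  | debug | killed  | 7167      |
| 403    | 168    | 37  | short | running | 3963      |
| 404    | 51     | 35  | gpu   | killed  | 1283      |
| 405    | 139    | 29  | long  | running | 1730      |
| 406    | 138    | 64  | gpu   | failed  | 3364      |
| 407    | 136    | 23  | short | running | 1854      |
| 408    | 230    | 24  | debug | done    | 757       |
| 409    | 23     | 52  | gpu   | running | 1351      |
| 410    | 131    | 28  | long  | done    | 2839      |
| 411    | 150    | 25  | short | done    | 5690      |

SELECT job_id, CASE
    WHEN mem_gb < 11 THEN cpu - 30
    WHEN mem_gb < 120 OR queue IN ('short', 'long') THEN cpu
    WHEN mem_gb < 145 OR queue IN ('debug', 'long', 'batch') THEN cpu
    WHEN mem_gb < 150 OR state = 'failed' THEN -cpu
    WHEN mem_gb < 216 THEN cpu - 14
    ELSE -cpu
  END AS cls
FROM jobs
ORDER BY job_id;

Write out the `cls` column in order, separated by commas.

job_id=400: mem_gb < 120 OR queue IN ('short', 'long') → 60
job_id=401: mem_gb < 120 OR queue IN ('short', 'long') → 1
job_id=402: mem_gb < 145 OR queue IN ('debug', 'long', 'batch') → 24
job_id=403: mem_gb < 120 OR queue IN ('short', 'long') → 37
job_id=404: mem_gb < 120 OR queue IN ('short', 'long') → 35
job_id=405: mem_gb < 120 OR queue IN ('short', 'long') → 29
job_id=406: mem_gb < 145 OR queue IN ('debug', 'long', 'batch') → 64
job_id=407: mem_gb < 120 OR queue IN ('short', 'long') → 23
job_id=408: mem_gb < 145 OR queue IN ('debug', 'long', 'batch') → 24
job_id=409: mem_gb < 120 OR queue IN ('short', 'long') → 52
job_id=410: mem_gb < 120 OR queue IN ('short', 'long') → 28
job_id=411: mem_gb < 120 OR queue IN ('short', 'long') → 25

60, 1, 24, 37, 35, 29, 64, 23, 24, 52, 28, 25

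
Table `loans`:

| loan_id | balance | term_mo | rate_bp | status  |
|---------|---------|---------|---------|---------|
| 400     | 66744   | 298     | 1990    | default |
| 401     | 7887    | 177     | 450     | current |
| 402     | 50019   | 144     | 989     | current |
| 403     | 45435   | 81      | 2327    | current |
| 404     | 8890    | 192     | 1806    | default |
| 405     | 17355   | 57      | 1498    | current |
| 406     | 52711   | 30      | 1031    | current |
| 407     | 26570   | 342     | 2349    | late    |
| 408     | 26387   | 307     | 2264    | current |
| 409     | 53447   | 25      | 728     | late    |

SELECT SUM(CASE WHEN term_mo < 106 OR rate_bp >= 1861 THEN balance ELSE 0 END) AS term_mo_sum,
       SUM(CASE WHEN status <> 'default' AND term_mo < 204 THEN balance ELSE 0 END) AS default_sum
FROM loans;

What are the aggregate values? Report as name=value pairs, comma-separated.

[term_mo_sum: term_mo < 106 OR rate_bp >= 1861]
loan_id=400: ✓ → 66744
loan_id=401: ✗
loan_id=402: ✗
loan_id=403: ✓ → 45435
loan_id=404: ✗
loan_id=405: ✓ → 17355
loan_id=406: ✓ → 52711
loan_id=407: ✓ → 26570
loan_id=408: ✓ → 26387
loan_id=409: ✓ → 53447
term_mo_sum = 66744 + 45435 + 17355 + 52711 + 26570 + 26387 + 53447 = 288649
—
[default_sum: status <> 'default' AND term_mo < 204]
loan_id=400: ✗
loan_id=401: ✓ → 7887
loan_id=402: ✓ → 50019
loan_id=403: ✓ → 45435
loan_id=404: ✗
loan_id=405: ✓ → 17355
loan_id=406: ✓ → 52711
loan_id=407: ✗
loan_id=408: ✗
loan_id=409: ✓ → 53447
default_sum = 7887 + 50019 + 45435 + 17355 + 52711 + 53447 = 226854

term_mo_sum=288649, default_sum=226854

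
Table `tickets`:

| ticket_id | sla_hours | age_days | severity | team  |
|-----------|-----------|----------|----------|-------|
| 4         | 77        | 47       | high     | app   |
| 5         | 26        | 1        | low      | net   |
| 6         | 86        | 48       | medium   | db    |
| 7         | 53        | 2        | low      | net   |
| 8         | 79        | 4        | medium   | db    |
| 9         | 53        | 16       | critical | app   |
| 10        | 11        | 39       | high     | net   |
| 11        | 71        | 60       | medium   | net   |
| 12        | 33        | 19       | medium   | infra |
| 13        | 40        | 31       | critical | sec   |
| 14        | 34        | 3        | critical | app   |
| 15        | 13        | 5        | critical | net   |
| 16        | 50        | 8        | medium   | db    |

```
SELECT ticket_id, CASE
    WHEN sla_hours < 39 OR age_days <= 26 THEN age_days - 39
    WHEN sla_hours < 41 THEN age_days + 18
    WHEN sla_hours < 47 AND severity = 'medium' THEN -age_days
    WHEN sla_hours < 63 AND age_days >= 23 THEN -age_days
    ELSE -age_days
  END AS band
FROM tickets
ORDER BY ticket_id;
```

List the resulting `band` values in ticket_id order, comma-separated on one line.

-47, -38, -48, -37, -35, -23, 0, -60, -20, 49, -36, -34, -31

ticket_id=4: ELSE → -47
ticket_id=5: sla_hours < 39 OR age_days <= 26 → -38
ticket_id=6: ELSE → -48
ticket_id=7: sla_hours < 39 OR age_days <= 26 → -37
ticket_id=8: sla_hours < 39 OR age_days <= 26 → -35
ticket_id=9: sla_hours < 39 OR age_days <= 26 → -23
ticket_id=10: sla_hours < 39 OR age_days <= 26 → 0
ticket_id=11: ELSE → -60
ticket_id=12: sla_hours < 39 OR age_days <= 26 → -20
ticket_id=13: sla_hours < 41 → 49
ticket_id=14: sla_hours < 39 OR age_days <= 26 → -36
ticket_id=15: sla_hours < 39 OR age_days <= 26 → -34
ticket_id=16: sla_hours < 39 OR age_days <= 26 → -31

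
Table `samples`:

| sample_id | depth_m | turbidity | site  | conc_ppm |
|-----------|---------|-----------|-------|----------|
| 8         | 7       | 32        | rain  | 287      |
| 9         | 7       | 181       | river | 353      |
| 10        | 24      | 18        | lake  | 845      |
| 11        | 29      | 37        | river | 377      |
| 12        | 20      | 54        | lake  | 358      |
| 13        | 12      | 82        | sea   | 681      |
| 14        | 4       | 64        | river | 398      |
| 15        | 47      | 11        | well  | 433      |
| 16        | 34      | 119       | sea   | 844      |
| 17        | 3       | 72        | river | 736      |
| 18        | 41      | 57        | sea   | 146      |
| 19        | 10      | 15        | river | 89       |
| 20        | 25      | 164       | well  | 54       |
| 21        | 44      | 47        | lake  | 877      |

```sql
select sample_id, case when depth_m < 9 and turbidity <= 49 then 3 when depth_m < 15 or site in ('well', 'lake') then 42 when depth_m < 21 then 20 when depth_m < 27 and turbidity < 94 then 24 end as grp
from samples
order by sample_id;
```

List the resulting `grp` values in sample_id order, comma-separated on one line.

sample_id=8: depth_m < 9 and turbidity <= 49 → 3
sample_id=9: depth_m < 15 or site in ('well', 'lake') → 42
sample_id=10: depth_m < 15 or site in ('well', 'lake') → 42
sample_id=11: (no match → NULL) → NULL
sample_id=12: depth_m < 15 or site in ('well', 'lake') → 42
sample_id=13: depth_m < 15 or site in ('well', 'lake') → 42
sample_id=14: depth_m < 15 or site in ('well', 'lake') → 42
sample_id=15: depth_m < 15 or site in ('well', 'lake') → 42
sample_id=16: (no match → NULL) → NULL
sample_id=17: depth_m < 15 or site in ('well', 'lake') → 42
sample_id=18: (no match → NULL) → NULL
sample_id=19: depth_m < 15 or site in ('well', 'lake') → 42
sample_id=20: depth_m < 15 or site in ('well', 'lake') → 42
sample_id=21: depth_m < 15 or site in ('well', 'lake') → 42

3, 42, 42, NULL, 42, 42, 42, 42, NULL, 42, NULL, 42, 42, 42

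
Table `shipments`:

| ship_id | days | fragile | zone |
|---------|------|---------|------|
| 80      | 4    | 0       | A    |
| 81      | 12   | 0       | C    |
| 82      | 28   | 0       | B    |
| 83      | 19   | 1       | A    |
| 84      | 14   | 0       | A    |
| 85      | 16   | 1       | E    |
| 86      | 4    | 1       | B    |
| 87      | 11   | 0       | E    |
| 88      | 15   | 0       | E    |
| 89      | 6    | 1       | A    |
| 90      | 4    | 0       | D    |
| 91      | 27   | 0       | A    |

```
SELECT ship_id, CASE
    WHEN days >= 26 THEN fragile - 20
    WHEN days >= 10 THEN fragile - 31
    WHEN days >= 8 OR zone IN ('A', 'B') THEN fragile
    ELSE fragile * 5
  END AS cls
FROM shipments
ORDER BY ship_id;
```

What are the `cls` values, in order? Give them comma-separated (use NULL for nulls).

ship_id=80: days >= 8 OR zone IN ('A', 'B') → 0
ship_id=81: days >= 10 → -31
ship_id=82: days >= 26 → -20
ship_id=83: days >= 10 → -30
ship_id=84: days >= 10 → -31
ship_id=85: days >= 10 → -30
ship_id=86: days >= 8 OR zone IN ('A', 'B') → 1
ship_id=87: days >= 10 → -31
ship_id=88: days >= 10 → -31
ship_id=89: days >= 8 OR zone IN ('A', 'B') → 1
ship_id=90: ELSE → 0
ship_id=91: days >= 26 → -20

0, -31, -20, -30, -31, -30, 1, -31, -31, 1, 0, -20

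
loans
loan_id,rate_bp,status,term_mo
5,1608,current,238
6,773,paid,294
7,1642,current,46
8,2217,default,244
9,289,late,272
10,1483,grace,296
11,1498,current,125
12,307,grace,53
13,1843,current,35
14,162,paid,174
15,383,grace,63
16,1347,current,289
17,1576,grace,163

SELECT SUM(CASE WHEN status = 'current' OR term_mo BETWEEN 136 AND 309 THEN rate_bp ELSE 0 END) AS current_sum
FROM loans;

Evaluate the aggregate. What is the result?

14438

loan_id=5: ✓ → 1608
loan_id=6: ✓ → 773
loan_id=7: ✓ → 1642
loan_id=8: ✓ → 2217
loan_id=9: ✓ → 289
loan_id=10: ✓ → 1483
loan_id=11: ✓ → 1498
loan_id=12: ✗
loan_id=13: ✓ → 1843
loan_id=14: ✓ → 162
loan_id=15: ✗
loan_id=16: ✓ → 1347
loan_id=17: ✓ → 1576
current_sum = 1608 + 773 + 1642 + 2217 + 289 + 1483 + 1498 + 1843 + 162 + 1347 + 1576 = 14438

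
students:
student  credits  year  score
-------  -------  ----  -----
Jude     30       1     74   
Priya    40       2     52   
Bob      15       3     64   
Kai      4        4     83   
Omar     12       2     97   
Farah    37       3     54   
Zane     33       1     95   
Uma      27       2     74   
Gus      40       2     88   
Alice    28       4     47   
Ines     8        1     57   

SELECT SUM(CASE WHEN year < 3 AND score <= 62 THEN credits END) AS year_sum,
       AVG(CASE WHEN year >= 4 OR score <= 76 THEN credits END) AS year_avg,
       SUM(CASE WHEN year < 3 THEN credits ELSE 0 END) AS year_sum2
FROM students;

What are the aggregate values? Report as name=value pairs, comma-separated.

year_sum=48, year_avg=23.625, year_sum2=190

[year_sum: year < 3 AND score <= 62]
student=Jude: ✗
student=Priya: ✓ → 40
student=Bob: ✗
student=Kai: ✗
student=Omar: ✗
student=Farah: ✗
student=Zane: ✗
student=Uma: ✗
student=Gus: ✗
student=Alice: ✗
student=Ines: ✓ → 8
year_sum = 40 + 8 = 48
—
[year_avg: year >= 4 OR score <= 76]
student=Jude: ✓ → 30
student=Priya: ✓ → 40
student=Bob: ✓ → 15
student=Kai: ✓ → 4
student=Omar: ✗
student=Farah: ✓ → 37
student=Zane: ✗
student=Uma: ✓ → 27
student=Gus: ✗
student=Alice: ✓ → 28
student=Ines: ✓ → 8
year_avg = (30 + 40 + 15 + 4 + 37 + 27 + 28 + 8) / 8 = 23.625
—
[year_sum2: year < 3]
student=Jude: ✓ → 30
student=Priya: ✓ → 40
student=Bob: ✗
student=Kai: ✗
student=Omar: ✓ → 12
student=Farah: ✗
student=Zane: ✓ → 33
student=Uma: ✓ → 27
student=Gus: ✓ → 40
student=Alice: ✗
student=Ines: ✓ → 8
year_sum2 = 30 + 40 + 12 + 33 + 27 + 40 + 8 = 190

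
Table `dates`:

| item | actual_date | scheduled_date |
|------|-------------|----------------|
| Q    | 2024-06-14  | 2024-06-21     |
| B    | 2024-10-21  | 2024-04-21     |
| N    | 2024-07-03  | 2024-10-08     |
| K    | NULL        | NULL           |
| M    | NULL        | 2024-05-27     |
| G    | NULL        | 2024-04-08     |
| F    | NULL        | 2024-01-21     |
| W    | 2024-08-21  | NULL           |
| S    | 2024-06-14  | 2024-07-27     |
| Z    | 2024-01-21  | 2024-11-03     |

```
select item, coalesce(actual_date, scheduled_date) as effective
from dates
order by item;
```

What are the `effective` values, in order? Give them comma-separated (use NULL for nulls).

2024-10-21, 2024-01-21, 2024-04-08, NULL, 2024-05-27, 2024-07-03, 2024-06-14, 2024-06-14, 2024-08-21, 2024-01-21

item=B: actual_date=2024-10-21 → 2024-10-21
item=F: actual_date=NULL, scheduled_date=2024-01-21 → 2024-01-21
item=G: actual_date=NULL, scheduled_date=2024-04-08 → 2024-04-08
item=K: actual_date=NULL, scheduled_date=NULL (all NULL) → NULL
item=M: actual_date=NULL, scheduled_date=2024-05-27 → 2024-05-27
item=N: actual_date=2024-07-03 → 2024-07-03
item=Q: actual_date=2024-06-14 → 2024-06-14
item=S: actual_date=2024-06-14 → 2024-06-14
item=W: actual_date=2024-08-21 → 2024-08-21
item=Z: actual_date=2024-01-21 → 2024-01-21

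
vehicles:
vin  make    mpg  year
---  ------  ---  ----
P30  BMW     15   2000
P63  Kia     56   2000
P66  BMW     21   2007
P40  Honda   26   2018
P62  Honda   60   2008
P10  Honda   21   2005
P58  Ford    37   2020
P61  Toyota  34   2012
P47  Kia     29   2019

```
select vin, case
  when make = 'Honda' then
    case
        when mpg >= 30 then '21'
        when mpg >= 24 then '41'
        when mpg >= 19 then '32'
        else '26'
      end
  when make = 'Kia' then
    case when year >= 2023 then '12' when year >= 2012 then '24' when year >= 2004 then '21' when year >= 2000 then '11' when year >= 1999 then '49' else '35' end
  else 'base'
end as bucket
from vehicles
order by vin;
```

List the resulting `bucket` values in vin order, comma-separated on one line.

32, base, 41, 24, base, base, 21, 11, base

vin=P10: make='Honda' → inner[mpg >= 19] → 32
vin=P30: make='BMW' → outer ELSE → base
vin=P40: make='Honda' → inner[mpg >= 24] → 41
vin=P47: make='Kia' → inner[year >= 2012] → 24
vin=P58: make='Ford' → outer ELSE → base
vin=P61: make='Toyota' → outer ELSE → base
vin=P62: make='Honda' → inner[mpg >= 30] → 21
vin=P63: make='Kia' → inner[year >= 2000] → 11
vin=P66: make='BMW' → outer ELSE → base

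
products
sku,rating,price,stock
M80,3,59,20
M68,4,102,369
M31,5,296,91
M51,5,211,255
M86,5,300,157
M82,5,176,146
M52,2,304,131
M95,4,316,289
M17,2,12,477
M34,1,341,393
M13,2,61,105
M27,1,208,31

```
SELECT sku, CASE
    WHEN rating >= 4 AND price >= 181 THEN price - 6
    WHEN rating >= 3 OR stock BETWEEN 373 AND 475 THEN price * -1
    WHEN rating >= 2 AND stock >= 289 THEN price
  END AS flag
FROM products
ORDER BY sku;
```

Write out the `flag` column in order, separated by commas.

NULL, 12, NULL, 290, -341, 205, NULL, -102, -59, -176, 294, 310

sku=M13: (no match → NULL) → NULL
sku=M17: rating >= 2 AND stock >= 289 → 12
sku=M27: (no match → NULL) → NULL
sku=M31: rating >= 4 AND price >= 181 → 290
sku=M34: rating >= 3 OR stock BETWEEN 373 AND 475 → -341
sku=M51: rating >= 4 AND price >= 181 → 205
sku=M52: (no match → NULL) → NULL
sku=M68: rating >= 3 OR stock BETWEEN 373 AND 475 → -102
sku=M80: rating >= 3 OR stock BETWEEN 373 AND 475 → -59
sku=M82: rating >= 3 OR stock BETWEEN 373 AND 475 → -176
sku=M86: rating >= 4 AND price >= 181 → 294
sku=M95: rating >= 4 AND price >= 181 → 310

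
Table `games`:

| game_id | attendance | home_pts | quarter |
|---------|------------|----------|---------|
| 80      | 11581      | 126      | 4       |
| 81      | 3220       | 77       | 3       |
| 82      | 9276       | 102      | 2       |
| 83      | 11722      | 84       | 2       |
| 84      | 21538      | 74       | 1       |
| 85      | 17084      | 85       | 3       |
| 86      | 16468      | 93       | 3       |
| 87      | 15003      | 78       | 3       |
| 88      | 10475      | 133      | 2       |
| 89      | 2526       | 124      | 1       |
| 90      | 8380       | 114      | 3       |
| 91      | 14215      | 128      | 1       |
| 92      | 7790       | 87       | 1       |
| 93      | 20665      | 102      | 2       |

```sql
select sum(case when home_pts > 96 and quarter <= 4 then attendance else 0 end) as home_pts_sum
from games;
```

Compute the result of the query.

77118

game_id=80: ✓ → 11581
game_id=81: ✗
game_id=82: ✓ → 9276
game_id=83: ✗
game_id=84: ✗
game_id=85: ✗
game_id=86: ✗
game_id=87: ✗
game_id=88: ✓ → 10475
game_id=89: ✓ → 2526
game_id=90: ✓ → 8380
game_id=91: ✓ → 14215
game_id=92: ✗
game_id=93: ✓ → 20665
home_pts_sum = 11581 + 9276 + 10475 + 2526 + 8380 + 14215 + 20665 = 77118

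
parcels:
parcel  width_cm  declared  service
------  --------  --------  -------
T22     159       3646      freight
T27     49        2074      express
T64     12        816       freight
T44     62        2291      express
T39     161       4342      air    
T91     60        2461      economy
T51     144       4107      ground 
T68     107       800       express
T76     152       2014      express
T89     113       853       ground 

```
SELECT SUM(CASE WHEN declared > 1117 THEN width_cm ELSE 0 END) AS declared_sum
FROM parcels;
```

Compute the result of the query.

parcel=T22: ✓ → 159
parcel=T27: ✓ → 49
parcel=T64: ✗
parcel=T44: ✓ → 62
parcel=T39: ✓ → 161
parcel=T91: ✓ → 60
parcel=T51: ✓ → 144
parcel=T68: ✗
parcel=T76: ✓ → 152
parcel=T89: ✗
declared_sum = 159 + 49 + 62 + 161 + 60 + 144 + 152 = 787

787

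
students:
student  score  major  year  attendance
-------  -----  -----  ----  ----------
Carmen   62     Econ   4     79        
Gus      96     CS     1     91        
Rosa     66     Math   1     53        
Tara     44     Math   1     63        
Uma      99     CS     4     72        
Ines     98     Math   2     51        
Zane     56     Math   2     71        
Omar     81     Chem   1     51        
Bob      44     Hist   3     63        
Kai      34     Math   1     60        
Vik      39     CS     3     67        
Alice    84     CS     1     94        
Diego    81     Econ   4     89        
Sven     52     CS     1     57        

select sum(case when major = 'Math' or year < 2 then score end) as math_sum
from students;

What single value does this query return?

student=Carmen: ✗
student=Gus: ✓ → 96
student=Rosa: ✓ → 66
student=Tara: ✓ → 44
student=Uma: ✗
student=Ines: ✓ → 98
student=Zane: ✓ → 56
student=Omar: ✓ → 81
student=Bob: ✗
student=Kai: ✓ → 34
student=Vik: ✗
student=Alice: ✓ → 84
student=Diego: ✗
student=Sven: ✓ → 52
math_sum = 96 + 66 + 44 + 98 + 56 + 81 + 34 + 84 + 52 = 611

611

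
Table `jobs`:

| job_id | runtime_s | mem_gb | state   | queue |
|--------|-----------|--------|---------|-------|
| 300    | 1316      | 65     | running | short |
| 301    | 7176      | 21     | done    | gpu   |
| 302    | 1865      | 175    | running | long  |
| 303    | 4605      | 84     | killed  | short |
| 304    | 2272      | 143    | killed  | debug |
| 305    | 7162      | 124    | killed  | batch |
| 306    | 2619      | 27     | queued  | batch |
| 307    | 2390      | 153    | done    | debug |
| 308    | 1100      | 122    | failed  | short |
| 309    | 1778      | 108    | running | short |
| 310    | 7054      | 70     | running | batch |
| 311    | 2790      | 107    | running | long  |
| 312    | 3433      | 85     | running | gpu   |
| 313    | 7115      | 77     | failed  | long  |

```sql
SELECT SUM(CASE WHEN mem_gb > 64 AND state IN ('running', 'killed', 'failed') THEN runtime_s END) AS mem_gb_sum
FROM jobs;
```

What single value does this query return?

job_id=300: ✓ → 1316
job_id=301: ✗
job_id=302: ✓ → 1865
job_id=303: ✓ → 4605
job_id=304: ✓ → 2272
job_id=305: ✓ → 7162
job_id=306: ✗
job_id=307: ✗
job_id=308: ✓ → 1100
job_id=309: ✓ → 1778
job_id=310: ✓ → 7054
job_id=311: ✓ → 2790
job_id=312: ✓ → 3433
job_id=313: ✓ → 7115
mem_gb_sum = 1316 + 1865 + 4605 + 2272 + 7162 + 1100 + 1778 + 7054 + 2790 + 3433 + 7115 = 40490

40490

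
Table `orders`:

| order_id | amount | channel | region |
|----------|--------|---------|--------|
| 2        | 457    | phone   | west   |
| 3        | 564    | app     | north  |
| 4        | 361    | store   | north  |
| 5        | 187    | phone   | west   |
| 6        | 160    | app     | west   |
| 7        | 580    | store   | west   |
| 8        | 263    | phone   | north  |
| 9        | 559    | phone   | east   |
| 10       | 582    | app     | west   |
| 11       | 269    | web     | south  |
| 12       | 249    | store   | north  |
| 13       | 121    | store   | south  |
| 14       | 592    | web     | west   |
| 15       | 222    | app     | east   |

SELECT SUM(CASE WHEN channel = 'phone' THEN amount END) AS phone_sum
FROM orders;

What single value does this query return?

order_id=2: ✓ → 457
order_id=3: ✗
order_id=4: ✗
order_id=5: ✓ → 187
order_id=6: ✗
order_id=7: ✗
order_id=8: ✓ → 263
order_id=9: ✓ → 559
order_id=10: ✗
order_id=11: ✗
order_id=12: ✗
order_id=13: ✗
order_id=14: ✗
order_id=15: ✗
phone_sum = 457 + 187 + 263 + 559 = 1466

1466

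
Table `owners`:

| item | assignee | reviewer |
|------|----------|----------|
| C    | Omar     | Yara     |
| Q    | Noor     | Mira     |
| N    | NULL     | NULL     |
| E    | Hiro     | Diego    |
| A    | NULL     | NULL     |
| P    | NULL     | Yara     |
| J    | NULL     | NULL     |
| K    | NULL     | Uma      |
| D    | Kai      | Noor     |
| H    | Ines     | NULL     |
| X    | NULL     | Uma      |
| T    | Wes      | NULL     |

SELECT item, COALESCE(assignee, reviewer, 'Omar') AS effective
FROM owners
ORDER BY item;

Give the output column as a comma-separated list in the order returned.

item=A: assignee=NULL, reviewer=NULL, → literal Omar → Omar
item=C: assignee=Omar → Omar
item=D: assignee=Kai → Kai
item=E: assignee=Hiro → Hiro
item=H: assignee=Ines → Ines
item=J: assignee=NULL, reviewer=NULL, → literal Omar → Omar
item=K: assignee=NULL, reviewer=Uma → Uma
item=N: assignee=NULL, reviewer=NULL, → literal Omar → Omar
item=P: assignee=NULL, reviewer=Yara → Yara
item=Q: assignee=Noor → Noor
item=T: assignee=Wes → Wes
item=X: assignee=NULL, reviewer=Uma → Uma

Omar, Omar, Kai, Hiro, Ines, Omar, Uma, Omar, Yara, Noor, Wes, Uma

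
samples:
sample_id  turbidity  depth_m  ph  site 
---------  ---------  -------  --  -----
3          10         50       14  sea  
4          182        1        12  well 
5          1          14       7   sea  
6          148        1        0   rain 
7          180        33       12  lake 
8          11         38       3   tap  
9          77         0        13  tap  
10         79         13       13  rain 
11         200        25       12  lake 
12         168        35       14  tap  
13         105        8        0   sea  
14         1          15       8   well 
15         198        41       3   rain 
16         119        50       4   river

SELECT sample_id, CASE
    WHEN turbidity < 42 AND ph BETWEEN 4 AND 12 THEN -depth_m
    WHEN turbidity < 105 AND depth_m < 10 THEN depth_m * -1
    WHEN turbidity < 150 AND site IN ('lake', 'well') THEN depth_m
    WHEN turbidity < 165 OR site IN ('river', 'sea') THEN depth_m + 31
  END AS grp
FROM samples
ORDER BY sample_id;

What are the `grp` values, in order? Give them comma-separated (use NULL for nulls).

81, NULL, -14, 32, NULL, 69, 0, 44, NULL, NULL, 39, -15, NULL, 81

sample_id=3: turbidity < 165 OR site IN ('river', 'sea') → 81
sample_id=4: (no match → NULL) → NULL
sample_id=5: turbidity < 42 AND ph BETWEEN 4 AND 12 → -14
sample_id=6: turbidity < 165 OR site IN ('river', 'sea') → 32
sample_id=7: (no match → NULL) → NULL
sample_id=8: turbidity < 165 OR site IN ('river', 'sea') → 69
sample_id=9: turbidity < 105 AND depth_m < 10 → 0
sample_id=10: turbidity < 165 OR site IN ('river', 'sea') → 44
sample_id=11: (no match → NULL) → NULL
sample_id=12: (no match → NULL) → NULL
sample_id=13: turbidity < 165 OR site IN ('river', 'sea') → 39
sample_id=14: turbidity < 42 AND ph BETWEEN 4 AND 12 → -15
sample_id=15: (no match → NULL) → NULL
sample_id=16: turbidity < 165 OR site IN ('river', 'sea') → 81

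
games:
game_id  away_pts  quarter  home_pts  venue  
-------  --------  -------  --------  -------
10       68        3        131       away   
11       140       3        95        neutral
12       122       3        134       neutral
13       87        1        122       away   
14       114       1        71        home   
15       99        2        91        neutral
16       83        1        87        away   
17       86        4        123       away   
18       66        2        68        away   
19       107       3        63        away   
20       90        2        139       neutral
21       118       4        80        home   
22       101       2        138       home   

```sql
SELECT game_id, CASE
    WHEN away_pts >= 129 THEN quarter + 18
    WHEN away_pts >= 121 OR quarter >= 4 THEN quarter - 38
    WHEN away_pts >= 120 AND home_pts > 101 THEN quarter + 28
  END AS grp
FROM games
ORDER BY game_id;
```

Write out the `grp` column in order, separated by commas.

NULL, 21, -35, NULL, NULL, NULL, NULL, -34, NULL, NULL, NULL, -34, NULL

game_id=10: (no match → NULL) → NULL
game_id=11: away_pts >= 129 → 21
game_id=12: away_pts >= 121 OR quarter >= 4 → -35
game_id=13: (no match → NULL) → NULL
game_id=14: (no match → NULL) → NULL
game_id=15: (no match → NULL) → NULL
game_id=16: (no match → NULL) → NULL
game_id=17: away_pts >= 121 OR quarter >= 4 → -34
game_id=18: (no match → NULL) → NULL
game_id=19: (no match → NULL) → NULL
game_id=20: (no match → NULL) → NULL
game_id=21: away_pts >= 121 OR quarter >= 4 → -34
game_id=22: (no match → NULL) → NULL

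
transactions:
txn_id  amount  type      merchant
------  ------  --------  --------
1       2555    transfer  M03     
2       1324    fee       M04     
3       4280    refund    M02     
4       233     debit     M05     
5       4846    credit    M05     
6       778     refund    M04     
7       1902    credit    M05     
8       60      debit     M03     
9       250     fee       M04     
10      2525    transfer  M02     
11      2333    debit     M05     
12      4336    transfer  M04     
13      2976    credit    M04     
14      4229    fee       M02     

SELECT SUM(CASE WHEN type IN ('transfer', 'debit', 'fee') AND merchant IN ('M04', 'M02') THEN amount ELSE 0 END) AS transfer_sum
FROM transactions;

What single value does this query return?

txn_id=1: ✗
txn_id=2: ✓ → 1324
txn_id=3: ✗
txn_id=4: ✗
txn_id=5: ✗
txn_id=6: ✗
txn_id=7: ✗
txn_id=8: ✗
txn_id=9: ✓ → 250
txn_id=10: ✓ → 2525
txn_id=11: ✗
txn_id=12: ✓ → 4336
txn_id=13: ✗
txn_id=14: ✓ → 4229
transfer_sum = 1324 + 250 + 2525 + 4336 + 4229 = 12664

12664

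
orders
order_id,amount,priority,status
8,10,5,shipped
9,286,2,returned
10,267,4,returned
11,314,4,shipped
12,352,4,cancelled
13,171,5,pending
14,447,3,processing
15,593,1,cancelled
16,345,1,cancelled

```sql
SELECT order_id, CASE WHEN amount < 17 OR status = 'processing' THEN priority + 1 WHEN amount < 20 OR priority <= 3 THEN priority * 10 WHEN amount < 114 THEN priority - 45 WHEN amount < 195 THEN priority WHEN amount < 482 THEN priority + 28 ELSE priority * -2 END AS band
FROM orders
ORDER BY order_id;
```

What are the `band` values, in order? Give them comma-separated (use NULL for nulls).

6, 20, 32, 32, 32, 5, 4, 10, 10

order_id=8: amount < 17 OR status = 'processing' → 6
order_id=9: amount < 20 OR priority <= 3 → 20
order_id=10: amount < 482 → 32
order_id=11: amount < 482 → 32
order_id=12: amount < 482 → 32
order_id=13: amount < 195 → 5
order_id=14: amount < 17 OR status = 'processing' → 4
order_id=15: amount < 20 OR priority <= 3 → 10
order_id=16: amount < 20 OR priority <= 3 → 10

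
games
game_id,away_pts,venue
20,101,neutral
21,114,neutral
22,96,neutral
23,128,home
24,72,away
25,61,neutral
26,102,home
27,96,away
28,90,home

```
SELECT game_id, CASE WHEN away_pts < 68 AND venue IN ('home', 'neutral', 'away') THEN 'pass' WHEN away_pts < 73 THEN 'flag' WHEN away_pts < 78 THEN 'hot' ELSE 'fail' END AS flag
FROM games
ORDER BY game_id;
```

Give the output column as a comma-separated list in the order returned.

fail, fail, fail, fail, flag, pass, fail, fail, fail

game_id=20: ELSE → fail
game_id=21: ELSE → fail
game_id=22: ELSE → fail
game_id=23: ELSE → fail
game_id=24: away_pts < 73 → flag
game_id=25: away_pts < 68 AND venue IN ('home', 'neutral', 'away') → pass
game_id=26: ELSE → fail
game_id=27: ELSE → fail
game_id=28: ELSE → fail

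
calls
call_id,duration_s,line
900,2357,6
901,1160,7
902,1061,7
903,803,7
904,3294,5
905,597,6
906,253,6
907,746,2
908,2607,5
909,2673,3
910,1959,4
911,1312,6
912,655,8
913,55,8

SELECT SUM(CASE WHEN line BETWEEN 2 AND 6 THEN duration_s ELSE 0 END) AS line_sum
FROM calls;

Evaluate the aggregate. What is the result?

call_id=900: ✓ → 2357
call_id=901: ✗
call_id=902: ✗
call_id=903: ✗
call_id=904: ✓ → 3294
call_id=905: ✓ → 597
call_id=906: ✓ → 253
call_id=907: ✓ → 746
call_id=908: ✓ → 2607
call_id=909: ✓ → 2673
call_id=910: ✓ → 1959
call_id=911: ✓ → 1312
call_id=912: ✗
call_id=913: ✗
line_sum = 2357 + 3294 + 597 + 253 + 746 + 2607 + 2673 + 1959 + 1312 = 15798

15798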